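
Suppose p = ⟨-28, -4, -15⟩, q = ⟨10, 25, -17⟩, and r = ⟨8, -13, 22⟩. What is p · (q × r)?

-2838

q × r:
i: 25·22 - (-17)·(-13) = 550 - 221 = 329
j: (-17)·8 - 10·22 = -136 - 220 = -356
k: 10·(-13) - 25·8 = -130 - 200 = -330
q × r = (329, -356, -330)
p · (q × r) = (-28)·329 + (-4)·(-356) + (-15)·(-330) = -9212 + 1424 + 4950 = -2838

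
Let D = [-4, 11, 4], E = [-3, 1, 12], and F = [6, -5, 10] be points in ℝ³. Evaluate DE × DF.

(68, 74, 84)

DE = (1, -10, 8)
DF = (10, -16, 6)
i: (-10)·6 - 8·(-16) = -60 - (-128) = 68
j: 8·10 - 1·6 = 80 - 6 = 74
k: 1·(-16) - (-10)·10 = -16 - (-100) = 84
DE × DF = (68, 74, 84)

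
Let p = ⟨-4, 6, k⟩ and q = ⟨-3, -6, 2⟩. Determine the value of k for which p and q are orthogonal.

12

p · q = (-4)·(-3) + 6·(-6) + k·2 = -24 + 2k
Set equal to 0: 2k = 24, so k = 12.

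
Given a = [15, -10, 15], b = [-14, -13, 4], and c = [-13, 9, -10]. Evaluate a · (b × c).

-1095

b × c:
i: (-13)·(-10) - 4·9 = 130 - 36 = 94
j: 4·(-13) - (-14)·(-10) = -52 - 140 = -192
k: (-14)·9 - (-13)·(-13) = -126 - 169 = -295
b × c = (94, -192, -295)
a · (b × c) = 15·94 + (-10)·(-192) + 15·(-295) = 1410 + 1920 - 4425 = -1095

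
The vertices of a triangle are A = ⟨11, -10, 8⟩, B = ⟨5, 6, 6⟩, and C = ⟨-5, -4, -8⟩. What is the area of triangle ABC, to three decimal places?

AB = (-6, 16, -2),  AC = (-16, 6, -16)
i: 16·(-16) - (-2)·6 = -256 - (-12) = -244
j: (-2)·(-16) - (-6)·(-16) = 32 - 96 = -64
k: (-6)·6 - 16·(-16) = -36 - (-256) = 220
AB × AC = (-244, -64, 220)
|AB × AC| = √112032 ≈ 334.7118
area = ½ · 334.7118 ≈ 167.356

167.356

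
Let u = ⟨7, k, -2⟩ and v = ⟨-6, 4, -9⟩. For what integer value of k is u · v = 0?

u · v = 7·(-6) + k·4 + (-2)·(-9) = -24 + 4k
Set equal to 0: 4k = 24, so k = 6.

6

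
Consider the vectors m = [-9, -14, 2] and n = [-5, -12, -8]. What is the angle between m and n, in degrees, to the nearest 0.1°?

39.7

m · n = (-9)·(-5) + (-14)·(-12) + 2·(-8) = 45 + 168 - 16 = 197
|m|² = 81 + 196 + 4 = 281,  |m| = √281 ≈ 16.763055
|n|² = 25 + 144 + 64 = 233,  |n| = √233 ≈ 15.264338
cos θ = 197 / (16.763055 · 15.264338) ≈ 0.76990
θ = arccos(0.76990) ≈ 39.7°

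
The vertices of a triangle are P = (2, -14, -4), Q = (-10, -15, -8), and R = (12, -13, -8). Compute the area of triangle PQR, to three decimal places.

44.193

PQ = (-12, -1, -4),  PR = (10, 1, -4)
i: (-1)·(-4) - (-4)·1 = 4 - (-4) = 8
j: (-4)·10 - (-12)·(-4) = -40 - 48 = -88
k: (-12)·1 - (-1)·10 = -12 - (-10) = -2
PQ × PR = (8, -88, -2)
|PQ × PR| = √7812 ≈ 88.3855
area = ½ · 88.3855 ≈ 44.193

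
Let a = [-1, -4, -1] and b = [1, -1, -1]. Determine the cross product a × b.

(3, -2, 5)

i: (-4)·(-1) - (-1)·(-1) = 4 - 1 = 3
j: (-1)·1 - (-1)·(-1) = -1 - 1 = -2
k: (-1)·(-1) - (-4)·1 = 1 - (-4) = 5
a × b = (3, -2, 5)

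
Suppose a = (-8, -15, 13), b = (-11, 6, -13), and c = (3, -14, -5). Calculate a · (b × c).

b × c:
i: 6·(-5) - (-13)·(-14) = -30 - 182 = -212
j: (-13)·3 - (-11)·(-5) = -39 - 55 = -94
k: (-11)·(-14) - 6·3 = 154 - 18 = 136
b × c = (-212, -94, 136)
a · (b × c) = (-8)·(-212) + (-15)·(-94) + 13·136 = 1696 + 1410 + 1768 = 4874

4874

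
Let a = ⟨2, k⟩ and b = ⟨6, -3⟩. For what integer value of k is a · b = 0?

a · b = 2·6 + k·(-3) = 12 - 3k
Set equal to 0: -3k = -12, so k = 4.

4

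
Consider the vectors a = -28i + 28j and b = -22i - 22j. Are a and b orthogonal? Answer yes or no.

yes

a · b = (-28)·(-22) + 28·(-22) = 616 - 616 = 0
Zero, so the vectors are orthogonal.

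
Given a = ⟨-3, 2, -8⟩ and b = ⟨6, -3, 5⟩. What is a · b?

-64

a · b = (-3)·6 + 2·(-3) + (-8)·5 = -18 - 6 - 40 = -64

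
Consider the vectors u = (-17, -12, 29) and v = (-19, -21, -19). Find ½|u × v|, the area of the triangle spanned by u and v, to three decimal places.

608.499

i: (-12)·(-19) - 29·(-21) = 228 - (-609) = 837
j: 29·(-19) - (-17)·(-19) = -551 - 323 = -874
k: (-17)·(-21) - (-12)·(-19) = 357 - 228 = 129
u × v = (837, -874, 129)
|u × v| = √(837² + (-874)² + 129²) = √1481086 ≈ 1216.9988
area = ½ · 1216.9988 ≈ 608.499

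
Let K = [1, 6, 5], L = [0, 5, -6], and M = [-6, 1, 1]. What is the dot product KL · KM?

56

KL = L − K = (-1, -1, -11)
KM = M − K = (-7, -5, -4)
KL · KM = (-1)·(-7) + (-1)·(-5) + (-11)·(-4) = 7 + 5 + 44 = 56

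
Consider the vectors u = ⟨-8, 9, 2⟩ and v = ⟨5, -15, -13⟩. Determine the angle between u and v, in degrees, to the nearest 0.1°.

143.6

u · v = (-8)·5 + 9·(-15) + 2·(-13) = -40 - 135 - 26 = -201
|u|² = 64 + 81 + 4 = 149,  |u| = √149 ≈ 12.206556
|v|² = 25 + 225 + 169 = 419,  |v| = √419 ≈ 20.469489
cos θ = -201 / (12.206556 · 20.469489) ≈ -0.80444
θ = arccos(-0.80444) ≈ 143.6°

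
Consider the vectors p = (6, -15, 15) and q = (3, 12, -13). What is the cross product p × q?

i: (-15)·(-13) - 15·12 = 195 - 180 = 15
j: 15·3 - 6·(-13) = 45 - (-78) = 123
k: 6·12 - (-15)·3 = 72 - (-45) = 117
p × q = (15, 123, 117)

(15, 123, 117)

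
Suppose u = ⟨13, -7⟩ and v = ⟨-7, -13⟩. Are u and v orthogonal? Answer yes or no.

yes

u · v = 13·(-7) + (-7)·(-13) = -91 + 91 = 0
Zero, so the vectors are orthogonal.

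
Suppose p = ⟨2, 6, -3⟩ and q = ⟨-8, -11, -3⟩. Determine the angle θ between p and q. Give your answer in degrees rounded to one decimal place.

p · q = 2·(-8) + 6·(-11) + (-3)·(-3) = -16 - 66 + 9 = -73
|p|² = 4 + 36 + 9 = 49,  |p| = √49 ≈ 7.000000
|q|² = 64 + 121 + 9 = 194,  |q| = √194 ≈ 13.928388
cos θ = -73 / (7.000000 · 13.928388) ≈ -0.74873
θ = arccos(-0.74873) ≈ 138.5°

138.5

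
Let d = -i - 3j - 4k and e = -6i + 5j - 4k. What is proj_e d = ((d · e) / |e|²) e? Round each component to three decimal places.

d · e = (-1)·(-6) + (-3)·5 + (-4)·(-4) = 6 - 15 + 16 = 7
|e|² = 36 + 25 + 16 = 77
proj_e d = (7/77) · (-6, 5, -4) ≈ (-0.545, 0.455, -0.364)

(-0.545, 0.455, -0.364)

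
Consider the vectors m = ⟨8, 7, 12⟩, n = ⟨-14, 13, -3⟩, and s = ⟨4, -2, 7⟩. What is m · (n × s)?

n × s:
i: 13·7 - (-3)·(-2) = 91 - 6 = 85
j: (-3)·4 - (-14)·7 = -12 - (-98) = 86
k: (-14)·(-2) - 13·4 = 28 - 52 = -24
n × s = (85, 86, -24)
m · (n × s) = 8·85 + 7·86 + 12·(-24) = 680 + 602 - 288 = 994

994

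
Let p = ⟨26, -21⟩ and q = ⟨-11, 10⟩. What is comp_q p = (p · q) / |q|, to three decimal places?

-33.365

p · q = 26·(-11) + (-21)·10 = -286 - 210 = -496
|q| = √(121 + 100) = √221 ≈ 14.8661
comp_q p = -496 / √221 ≈ -33.365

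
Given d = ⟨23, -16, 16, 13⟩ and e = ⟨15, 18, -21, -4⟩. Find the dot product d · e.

d · e = 23·15 + (-16)·18 + 16·(-21) + 13·(-4) = 345 - 288 - 336 - 52 = -331

-331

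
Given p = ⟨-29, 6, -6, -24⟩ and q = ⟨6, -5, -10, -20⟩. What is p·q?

p · q = (-29)·6 + 6·(-5) + (-6)·(-10) + (-24)·(-20) = -174 - 30 + 60 + 480 = 336

336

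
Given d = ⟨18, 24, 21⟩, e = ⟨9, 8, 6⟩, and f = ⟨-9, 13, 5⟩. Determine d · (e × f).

e × f:
i: 8·5 - 6·13 = 40 - 78 = -38
j: 6·(-9) - 9·5 = -54 - 45 = -99
k: 9·13 - 8·(-9) = 117 - (-72) = 189
e × f = (-38, -99, 189)
d · (e × f) = 18·(-38) + 24·(-99) + 21·189 = -684 - 2376 + 3969 = 909

909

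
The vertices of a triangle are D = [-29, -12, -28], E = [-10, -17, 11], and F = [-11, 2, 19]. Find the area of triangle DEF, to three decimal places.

439.653

DE = (19, -5, 39),  DF = (18, 14, 47)
i: (-5)·47 - 39·14 = -235 - 546 = -781
j: 39·18 - 19·47 = 702 - 893 = -191
k: 19·14 - (-5)·18 = 266 - (-90) = 356
DE × DF = (-781, -191, 356)
|DE × DF| = √773178 ≈ 879.3054
area = ½ · 879.3054 ≈ 439.653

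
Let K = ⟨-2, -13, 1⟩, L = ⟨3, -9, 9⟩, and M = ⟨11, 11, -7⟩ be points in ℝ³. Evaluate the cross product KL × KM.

(-224, 144, 68)

KL = (5, 4, 8)
KM = (13, 24, -8)
i: 4·(-8) - 8·24 = -32 - 192 = -224
j: 8·13 - 5·(-8) = 104 - (-40) = 144
k: 5·24 - 4·13 = 120 - 52 = 68
KL × KM = (-224, 144, 68)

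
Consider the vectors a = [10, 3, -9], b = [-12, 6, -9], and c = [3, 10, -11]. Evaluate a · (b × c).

1005

b × c:
i: 6·(-11) - (-9)·10 = -66 - (-90) = 24
j: (-9)·3 - (-12)·(-11) = -27 - 132 = -159
k: (-12)·10 - 6·3 = -120 - 18 = -138
b × c = (24, -159, -138)
a · (b × c) = 10·24 + 3·(-159) + (-9)·(-138) = 240 - 477 + 1242 = 1005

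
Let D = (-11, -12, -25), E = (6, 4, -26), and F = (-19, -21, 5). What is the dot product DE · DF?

-310

DE = E − D = (17, 16, -1)
DF = F − D = (-8, -9, 30)
DE · DF = 17·(-8) + 16·(-9) + (-1)·30 = -136 - 144 - 30 = -310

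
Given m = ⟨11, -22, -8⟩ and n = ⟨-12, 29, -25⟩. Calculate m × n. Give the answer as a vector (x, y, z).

i: (-22)·(-25) - (-8)·29 = 550 - (-232) = 782
j: (-8)·(-12) - 11·(-25) = 96 - (-275) = 371
k: 11·29 - (-22)·(-12) = 319 - 264 = 55
m × n = (782, 371, 55)

(782, 371, 55)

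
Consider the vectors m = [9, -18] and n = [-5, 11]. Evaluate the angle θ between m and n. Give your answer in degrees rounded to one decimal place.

m · n = 9·(-5) + (-18)·11 = -45 - 198 = -243
|m|² = 81 + 324 = 405,  |m| = √405 ≈ 20.124612
|n|² = 25 + 121 = 146,  |n| = √146 ≈ 12.083046
cos θ = -243 / (20.124612 · 12.083046) ≈ -0.99931
θ = arccos(-0.99931) ≈ 177.9°

177.9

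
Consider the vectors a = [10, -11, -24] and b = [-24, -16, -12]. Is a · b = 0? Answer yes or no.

a · b = 10·(-24) + (-11)·(-16) + (-24)·(-12) = -240 + 176 + 288 = 224
Nonzero, so the vectors are not orthogonal.

no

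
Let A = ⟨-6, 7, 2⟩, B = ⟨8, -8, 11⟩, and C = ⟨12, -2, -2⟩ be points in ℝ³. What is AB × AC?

AB = (14, -15, 9)
AC = (18, -9, -4)
i: (-15)·(-4) - 9·(-9) = 60 - (-81) = 141
j: 9·18 - 14·(-4) = 162 - (-56) = 218
k: 14·(-9) - (-15)·18 = -126 - (-270) = 144
AB × AC = (141, 218, 144)

(141, 218, 144)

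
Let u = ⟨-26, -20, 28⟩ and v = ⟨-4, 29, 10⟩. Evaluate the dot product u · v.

-196

u · v = (-26)·(-4) + (-20)·29 + 28·10 = 104 - 580 + 280 = -196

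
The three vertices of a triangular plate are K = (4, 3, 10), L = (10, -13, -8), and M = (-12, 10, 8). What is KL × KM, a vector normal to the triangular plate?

KL = (6, -16, -18)
KM = (-16, 7, -2)
i: (-16)·(-2) - (-18)·7 = 32 - (-126) = 158
j: (-18)·(-16) - 6·(-2) = 288 - (-12) = 300
k: 6·7 - (-16)·(-16) = 42 - 256 = -214
KL × KM = (158, 300, -214)

(158, 300, -214)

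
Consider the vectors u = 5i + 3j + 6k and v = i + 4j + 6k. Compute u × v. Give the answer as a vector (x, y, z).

(-6, -24, 17)

i: 3·6 - 6·4 = 18 - 24 = -6
j: 6·1 - 5·6 = 6 - 30 = -24
k: 5·4 - 3·1 = 20 - 3 = 17
u × v = (-6, -24, 17)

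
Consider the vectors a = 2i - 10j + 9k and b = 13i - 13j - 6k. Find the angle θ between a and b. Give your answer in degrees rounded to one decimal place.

67.2

a · b = 2·13 + (-10)·(-13) + 9·(-6) = 26 + 130 - 54 = 102
|a|² = 4 + 100 + 81 = 185,  |a| = √185 ≈ 13.601471
|b|² = 169 + 169 + 36 = 374,  |b| = √374 ≈ 19.339080
cos θ = 102 / (13.601471 · 19.339080) ≈ 0.38777
θ = arccos(0.38777) ≈ 67.2°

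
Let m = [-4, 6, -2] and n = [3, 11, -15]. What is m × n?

i: 6·(-15) - (-2)·11 = -90 - (-22) = -68
j: (-2)·3 - (-4)·(-15) = -6 - 60 = -66
k: (-4)·11 - 6·3 = -44 - 18 = -62
m × n = (-68, -66, -62)

(-68, -66, -62)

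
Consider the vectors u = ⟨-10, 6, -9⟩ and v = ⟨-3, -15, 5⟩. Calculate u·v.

u · v = (-10)·(-3) + 6·(-15) + (-9)·5 = 30 - 90 - 45 = -105

-105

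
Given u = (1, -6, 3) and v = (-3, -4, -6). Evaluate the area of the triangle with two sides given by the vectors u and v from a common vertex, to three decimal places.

26.443

i: (-6)·(-6) - 3·(-4) = 36 - (-12) = 48
j: 3·(-3) - 1·(-6) = -9 - (-6) = -3
k: 1·(-4) - (-6)·(-3) = -4 - 18 = -22
u × v = (48, -3, -22)
|u × v| = √(48² + (-3)² + (-22)²) = √2797 ≈ 52.8867
area = ½ · 52.8867 ≈ 26.443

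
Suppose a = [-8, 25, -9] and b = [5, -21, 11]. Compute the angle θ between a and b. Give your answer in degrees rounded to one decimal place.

171.0

a · b = (-8)·5 + 25·(-21) + (-9)·11 = -40 - 525 - 99 = -664
|a|² = 64 + 625 + 81 = 770,  |a| = √770 ≈ 27.748874
|b|² = 25 + 441 + 121 = 587,  |b| = √587 ≈ 24.228083
cos θ = -664 / (27.748874 · 24.228083) ≈ -0.98765
θ = arccos(-0.98765) ≈ 171.0°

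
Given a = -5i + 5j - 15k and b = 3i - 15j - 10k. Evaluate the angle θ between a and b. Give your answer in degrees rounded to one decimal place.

78.6

a · b = (-5)·3 + 5·(-15) + (-15)·(-10) = -15 - 75 + 150 = 60
|a|² = 25 + 25 + 225 = 275,  |a| = √275 ≈ 16.583124
|b|² = 9 + 225 + 100 = 334,  |b| = √334 ≈ 18.275667
cos θ = 60 / (16.583124 · 18.275667) ≈ 0.19798
θ = arccos(0.19798) ≈ 78.6°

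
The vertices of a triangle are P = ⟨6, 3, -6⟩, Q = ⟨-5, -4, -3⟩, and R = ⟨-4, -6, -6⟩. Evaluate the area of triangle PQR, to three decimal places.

PQ = (-11, -7, 3),  PR = (-10, -9, 0)
i: (-7)·0 - 3·(-9) = 0 - (-27) = 27
j: 3·(-10) - (-11)·0 = -30 - 0 = -30
k: (-11)·(-9) - (-7)·(-10) = 99 - 70 = 29
PQ × PR = (27, -30, 29)
|PQ × PR| = √2470 ≈ 49.6991
area = ½ · 49.6991 ≈ 24.850

24.850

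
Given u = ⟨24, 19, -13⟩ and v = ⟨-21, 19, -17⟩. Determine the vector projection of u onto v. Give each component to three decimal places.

(-1.501, 1.358, -1.215)

u · v = 24·(-21) + 19·19 + (-13)·(-17) = -504 + 361 + 221 = 78
|v|² = 441 + 361 + 289 = 1091
proj_v u = (78/1091) · (-21, 19, -17) ≈ (-1.501, 1.358, -1.215)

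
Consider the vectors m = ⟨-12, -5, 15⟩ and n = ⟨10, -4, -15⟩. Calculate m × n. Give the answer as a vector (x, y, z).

i: (-5)·(-15) - 15·(-4) = 75 - (-60) = 135
j: 15·10 - (-12)·(-15) = 150 - 180 = -30
k: (-12)·(-4) - (-5)·10 = 48 - (-50) = 98
m × n = (135, -30, 98)

(135, -30, 98)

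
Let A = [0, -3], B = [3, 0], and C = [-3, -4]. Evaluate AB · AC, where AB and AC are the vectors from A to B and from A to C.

-12

AB = B − A = (3, 3)
AC = C − A = (-3, -1)
AB · AC = 3·(-3) + 3·(-1) = -9 - 3 = -12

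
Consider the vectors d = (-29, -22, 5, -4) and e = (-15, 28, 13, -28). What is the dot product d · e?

d · e = (-29)·(-15) + (-22)·28 + 5·13 + (-4)·(-28) = 435 - 616 + 65 + 112 = -4

-4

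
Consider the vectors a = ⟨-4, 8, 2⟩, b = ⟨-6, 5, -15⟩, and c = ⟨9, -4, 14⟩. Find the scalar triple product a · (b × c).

-490

b × c:
i: 5·14 - (-15)·(-4) = 70 - 60 = 10
j: (-15)·9 - (-6)·14 = -135 - (-84) = -51
k: (-6)·(-4) - 5·9 = 24 - 45 = -21
b × c = (10, -51, -21)
a · (b × c) = (-4)·10 + 8·(-51) + 2·(-21) = -40 - 408 - 42 = -490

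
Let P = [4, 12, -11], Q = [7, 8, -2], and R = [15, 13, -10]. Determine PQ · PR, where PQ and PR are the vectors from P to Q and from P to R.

PQ = Q − P = (3, -4, 9)
PR = R − P = (11, 1, 1)
PQ · PR = 3·11 + (-4)·1 + 9·1 = 33 - 4 + 9 = 38

38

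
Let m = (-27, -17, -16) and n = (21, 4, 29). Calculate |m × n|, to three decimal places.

667.721

i: (-17)·29 - (-16)·4 = -493 - (-64) = -429
j: (-16)·21 - (-27)·29 = -336 - (-783) = 447
k: (-27)·4 - (-17)·21 = -108 - (-357) = 249
m × n = (-429, 447, 249)
|m × n| = √((-429)² + 447² + 249²) = √445851 ≈ 667.7208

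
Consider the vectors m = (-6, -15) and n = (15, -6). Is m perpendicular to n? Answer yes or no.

yes

m · n = (-6)·15 + (-15)·(-6) = -90 + 90 = 0
Zero, so the vectors are orthogonal.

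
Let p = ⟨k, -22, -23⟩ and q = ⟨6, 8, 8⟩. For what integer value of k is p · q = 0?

60

p · q = k·6 + (-22)·8 + (-23)·8 = -360 + 6k
Set equal to 0: 6k = 360, so k = 60.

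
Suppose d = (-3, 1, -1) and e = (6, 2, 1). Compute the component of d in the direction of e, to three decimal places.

d · e = (-3)·6 + 1·2 + (-1)·1 = -18 + 2 - 1 = -17
|e| = √(36 + 4 + 1) = √41 ≈ 6.4031
comp_e d = -17 / √41 ≈ -2.655

-2.655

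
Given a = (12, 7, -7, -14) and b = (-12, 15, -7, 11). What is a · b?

a · b = 12·(-12) + 7·15 + (-7)·(-7) + (-14)·11 = -144 + 105 + 49 - 154 = -144

-144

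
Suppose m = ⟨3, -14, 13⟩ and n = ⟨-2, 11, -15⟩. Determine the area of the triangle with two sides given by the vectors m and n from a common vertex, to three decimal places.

34.911

i: (-14)·(-15) - 13·11 = 210 - 143 = 67
j: 13·(-2) - 3·(-15) = -26 - (-45) = 19
k: 3·11 - (-14)·(-2) = 33 - 28 = 5
m × n = (67, 19, 5)
|m × n| = √(67² + 19² + 5²) = √4875 ≈ 69.8212
area = ½ · 69.8212 ≈ 34.911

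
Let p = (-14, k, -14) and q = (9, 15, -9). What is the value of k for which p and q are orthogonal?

p · q = (-14)·9 + k·15 + (-14)·(-9) = 0 + 15k
Set equal to 0: 15k = 0, so k = 0.

0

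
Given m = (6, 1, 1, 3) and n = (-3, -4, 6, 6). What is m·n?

m · n = 6·(-3) + 1·(-4) + 1·6 + 3·6 = -18 - 4 + 6 + 18 = 2

2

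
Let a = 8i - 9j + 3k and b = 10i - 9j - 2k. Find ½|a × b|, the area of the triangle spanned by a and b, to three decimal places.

i: (-9)·(-2) - 3·(-9) = 18 - (-27) = 45
j: 3·10 - 8·(-2) = 30 - (-16) = 46
k: 8·(-9) - (-9)·10 = -72 - (-90) = 18
a × b = (45, 46, 18)
|a × b| = √(45² + 46² + 18²) = √4465 ≈ 66.8207
area = ½ · 66.8207 ≈ 33.410

33.410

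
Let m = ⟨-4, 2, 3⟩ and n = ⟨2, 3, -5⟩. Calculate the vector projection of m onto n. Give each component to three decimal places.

m · n = (-4)·2 + 2·3 + 3·(-5) = -8 + 6 - 15 = -17
|n|² = 4 + 9 + 25 = 38
proj_n m = (-17/38) · (2, 3, -5) ≈ (-0.895, -1.342, 2.237)

(-0.895, -1.342, 2.237)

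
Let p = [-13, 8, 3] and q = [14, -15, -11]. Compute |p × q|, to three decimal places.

137.619

i: 8·(-11) - 3·(-15) = -88 - (-45) = -43
j: 3·14 - (-13)·(-11) = 42 - 143 = -101
k: (-13)·(-15) - 8·14 = 195 - 112 = 83
p × q = (-43, -101, 83)
|p × q| = √((-43)² + (-101)² + 83²) = √18939 ≈ 137.6190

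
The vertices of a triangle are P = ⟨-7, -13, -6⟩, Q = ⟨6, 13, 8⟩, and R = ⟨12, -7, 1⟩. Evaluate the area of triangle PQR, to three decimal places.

PQ = (13, 26, 14),  PR = (19, 6, 7)
i: 26·7 - 14·6 = 182 - 84 = 98
j: 14·19 - 13·7 = 266 - 91 = 175
k: 13·6 - 26·19 = 78 - 494 = -416
PQ × PR = (98, 175, -416)
|PQ × PR| = √213285 ≈ 461.8279
area = ½ · 461.8279 ≈ 230.914

230.914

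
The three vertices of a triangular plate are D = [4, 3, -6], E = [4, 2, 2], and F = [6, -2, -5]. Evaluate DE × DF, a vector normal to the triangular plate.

(39, 16, 2)

DE = (0, -1, 8)
DF = (2, -5, 1)
i: (-1)·1 - 8·(-5) = -1 - (-40) = 39
j: 8·2 - 0·1 = 16 - 0 = 16
k: 0·(-5) - (-1)·2 = 0 - (-2) = 2
DE × DF = (39, 16, 2)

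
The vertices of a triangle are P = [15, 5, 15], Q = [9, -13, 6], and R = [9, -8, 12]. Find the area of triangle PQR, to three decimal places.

39.259

PQ = (-6, -18, -9),  PR = (-6, -13, -3)
i: (-18)·(-3) - (-9)·(-13) = 54 - 117 = -63
j: (-9)·(-6) - (-6)·(-3) = 54 - 18 = 36
k: (-6)·(-13) - (-18)·(-6) = 78 - 108 = -30
PQ × PR = (-63, 36, -30)
|PQ × PR| = √6165 ≈ 78.5175
area = ½ · 78.5175 ≈ 39.259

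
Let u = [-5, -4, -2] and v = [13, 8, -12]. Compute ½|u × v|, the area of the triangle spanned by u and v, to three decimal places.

53.935

i: (-4)·(-12) - (-2)·8 = 48 - (-16) = 64
j: (-2)·13 - (-5)·(-12) = -26 - 60 = -86
k: (-5)·8 - (-4)·13 = -40 - (-52) = 12
u × v = (64, -86, 12)
|u × v| = √(64² + (-86)² + 12²) = √11636 ≈ 107.8703
area = ½ · 107.8703 ≈ 53.935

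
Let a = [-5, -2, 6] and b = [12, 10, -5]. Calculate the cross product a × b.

(-50, 47, -26)

i: (-2)·(-5) - 6·10 = 10 - 60 = -50
j: 6·12 - (-5)·(-5) = 72 - 25 = 47
k: (-5)·10 - (-2)·12 = -50 - (-24) = -26
a × b = (-50, 47, -26)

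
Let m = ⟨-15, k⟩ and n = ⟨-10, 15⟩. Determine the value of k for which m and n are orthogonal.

-10

m · n = (-15)·(-10) + k·15 = 150 + 15k
Set equal to 0: 15k = -150, so k = -10.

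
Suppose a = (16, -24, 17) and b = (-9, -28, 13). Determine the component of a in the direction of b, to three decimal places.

23.293

a · b = 16·(-9) + (-24)·(-28) + 17·13 = -144 + 672 + 221 = 749
|b| = √(81 + 784 + 169) = √1034 ≈ 32.1559
comp_b a = 749 / √1034 ≈ 23.293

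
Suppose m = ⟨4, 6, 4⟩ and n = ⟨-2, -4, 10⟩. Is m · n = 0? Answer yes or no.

m · n = 4·(-2) + 6·(-4) + 4·10 = -8 - 24 + 40 = 8
Nonzero, so the vectors are not orthogonal.

no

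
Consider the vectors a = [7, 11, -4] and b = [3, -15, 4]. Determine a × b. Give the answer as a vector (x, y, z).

i: 11·4 - (-4)·(-15) = 44 - 60 = -16
j: (-4)·3 - 7·4 = -12 - 28 = -40
k: 7·(-15) - 11·3 = -105 - 33 = -138
a × b = (-16, -40, -138)

(-16, -40, -138)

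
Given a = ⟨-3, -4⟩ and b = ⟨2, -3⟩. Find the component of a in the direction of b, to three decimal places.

1.664

a · b = (-3)·2 + (-4)·(-3) = -6 + 12 = 6
|b| = √(4 + 9) = √13 ≈ 3.6056
comp_b a = 6 / √13 ≈ 1.664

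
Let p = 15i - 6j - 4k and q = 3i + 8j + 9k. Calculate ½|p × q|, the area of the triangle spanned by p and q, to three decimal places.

101.411

i: (-6)·9 - (-4)·8 = -54 - (-32) = -22
j: (-4)·3 - 15·9 = -12 - 135 = -147
k: 15·8 - (-6)·3 = 120 - (-18) = 138
p × q = (-22, -147, 138)
|p × q| = √((-22)² + (-147)² + 138²) = √41137 ≈ 202.8226
area = ½ · 202.8226 ≈ 101.411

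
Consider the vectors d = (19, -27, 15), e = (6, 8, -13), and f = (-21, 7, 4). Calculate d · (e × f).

-1236

e × f:
i: 8·4 - (-13)·7 = 32 - (-91) = 123
j: (-13)·(-21) - 6·4 = 273 - 24 = 249
k: 6·7 - 8·(-21) = 42 - (-168) = 210
e × f = (123, 249, 210)
d · (e × f) = 19·123 + (-27)·249 + 15·210 = 2337 - 6723 + 3150 = -1236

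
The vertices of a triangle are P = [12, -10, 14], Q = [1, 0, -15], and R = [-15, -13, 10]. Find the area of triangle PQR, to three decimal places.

PQ = (-11, 10, -29),  PR = (-27, -3, -4)
i: 10·(-4) - (-29)·(-3) = -40 - 87 = -127
j: (-29)·(-27) - (-11)·(-4) = 783 - 44 = 739
k: (-11)·(-3) - 10·(-27) = 33 - (-270) = 303
PQ × PR = (-127, 739, 303)
|PQ × PR| = √654059 ≈ 808.7391
area = ½ · 808.7391 ≈ 404.370

404.370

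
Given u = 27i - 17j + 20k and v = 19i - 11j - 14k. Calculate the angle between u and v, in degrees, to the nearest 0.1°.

64.6

u · v = 27·19 + (-17)·(-11) + 20·(-14) = 513 + 187 - 280 = 420
|u|² = 729 + 289 + 400 = 1418,  |u| = √1418 ≈ 37.656341
|v|² = 361 + 121 + 196 = 678,  |v| = √678 ≈ 26.038433
cos θ = 420 / (37.656341 · 26.038433) ≈ 0.42835
θ = arccos(0.42835) ≈ 64.6°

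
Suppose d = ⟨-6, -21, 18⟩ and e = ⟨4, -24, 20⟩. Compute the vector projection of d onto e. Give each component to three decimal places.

(3.387, -20.323, 16.935)

d · e = (-6)·4 + (-21)·(-24) + 18·20 = -24 + 504 + 360 = 840
|e|² = 16 + 576 + 400 = 992
proj_e d = (840/992) · (4, -24, 20) ≈ (3.387, -20.323, 16.935)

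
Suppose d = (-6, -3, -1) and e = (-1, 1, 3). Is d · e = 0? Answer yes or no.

yes

d · e = (-6)·(-1) + (-3)·1 + (-1)·3 = 6 - 3 - 3 = 0
Zero, so the vectors are orthogonal.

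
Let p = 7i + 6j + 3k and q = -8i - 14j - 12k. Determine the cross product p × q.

i: 6·(-12) - 3·(-14) = -72 - (-42) = -30
j: 3·(-8) - 7·(-12) = -24 - (-84) = 60
k: 7·(-14) - 6·(-8) = -98 - (-48) = -50
p × q = (-30, 60, -50)

(-30, 60, -50)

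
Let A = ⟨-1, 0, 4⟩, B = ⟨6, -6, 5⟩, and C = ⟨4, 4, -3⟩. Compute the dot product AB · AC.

AB = B − A = (7, -6, 1)
AC = C − A = (5, 4, -7)
AB · AC = 7·5 + (-6)·4 + 1·(-7) = 35 - 24 - 7 = 4

4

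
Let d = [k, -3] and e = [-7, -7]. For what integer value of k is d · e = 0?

3

d · e = k·(-7) + (-3)·(-7) = 21 - 7k
Set equal to 0: -7k = -21, so k = 3.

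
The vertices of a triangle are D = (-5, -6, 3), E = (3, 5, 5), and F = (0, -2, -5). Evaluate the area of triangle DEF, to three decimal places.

61.687

DE = (8, 11, 2),  DF = (5, 4, -8)
i: 11·(-8) - 2·4 = -88 - 8 = -96
j: 2·5 - 8·(-8) = 10 - (-64) = 74
k: 8·4 - 11·5 = 32 - 55 = -23
DE × DF = (-96, 74, -23)
|DE × DF| = √15221 ≈ 123.3734
area = ½ · 123.3734 ≈ 61.687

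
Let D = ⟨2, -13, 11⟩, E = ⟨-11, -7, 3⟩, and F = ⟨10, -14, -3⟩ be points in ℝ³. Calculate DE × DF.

(-92, -246, -35)

DE = (-13, 6, -8)
DF = (8, -1, -14)
i: 6·(-14) - (-8)·(-1) = -84 - 8 = -92
j: (-8)·8 - (-13)·(-14) = -64 - 182 = -246
k: (-13)·(-1) - 6·8 = 13 - 48 = -35
DE × DF = (-92, -246, -35)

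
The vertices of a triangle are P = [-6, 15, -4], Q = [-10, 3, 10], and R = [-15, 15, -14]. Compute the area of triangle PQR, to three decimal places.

PQ = (-4, -12, 14),  PR = (-9, 0, -10)
i: (-12)·(-10) - 14·0 = 120 - 0 = 120
j: 14·(-9) - (-4)·(-10) = -126 - 40 = -166
k: (-4)·0 - (-12)·(-9) = 0 - 108 = -108
PQ × PR = (120, -166, -108)
|PQ × PR| = √53620 ≈ 231.5599
area = ½ · 231.5599 ≈ 115.780

115.780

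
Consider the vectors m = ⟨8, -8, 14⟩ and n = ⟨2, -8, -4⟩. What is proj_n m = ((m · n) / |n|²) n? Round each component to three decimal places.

m · n = 8·2 + (-8)·(-8) + 14·(-4) = 16 + 64 - 56 = 24
|n|² = 4 + 64 + 16 = 84
proj_n m = (24/84) · (2, -8, -4) ≈ (0.571, -2.286, -1.143)

(0.571, -2.286, -1.143)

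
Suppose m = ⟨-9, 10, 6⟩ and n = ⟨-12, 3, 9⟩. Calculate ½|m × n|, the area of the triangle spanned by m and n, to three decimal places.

58.979

i: 10·9 - 6·3 = 90 - 18 = 72
j: 6·(-12) - (-9)·9 = -72 - (-81) = 9
k: (-9)·3 - 10·(-12) = -27 - (-120) = 93
m × n = (72, 9, 93)
|m × n| = √(72² + 9² + 93²) = √13914 ≈ 117.9576
area = ½ · 117.9576 ≈ 58.979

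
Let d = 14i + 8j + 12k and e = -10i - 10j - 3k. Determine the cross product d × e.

i: 8·(-3) - 12·(-10) = -24 - (-120) = 96
j: 12·(-10) - 14·(-3) = -120 - (-42) = -78
k: 14·(-10) - 8·(-10) = -140 - (-80) = -60
d × e = (96, -78, -60)

(96, -78, -60)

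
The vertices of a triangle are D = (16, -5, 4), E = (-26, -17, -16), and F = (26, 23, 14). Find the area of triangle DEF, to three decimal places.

DE = (-42, -12, -20),  DF = (10, 28, 10)
i: (-12)·10 - (-20)·28 = -120 - (-560) = 440
j: (-20)·10 - (-42)·10 = -200 - (-420) = 220
k: (-42)·28 - (-12)·10 = -1176 - (-120) = -1056
DE × DF = (440, 220, -1056)
|DE × DF| = √1357136 ≈ 1164.9618
area = ½ · 1164.9618 ≈ 582.481

582.481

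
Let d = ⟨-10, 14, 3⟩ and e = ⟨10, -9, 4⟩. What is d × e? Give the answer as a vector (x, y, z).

(83, 70, -50)

i: 14·4 - 3·(-9) = 56 - (-27) = 83
j: 3·10 - (-10)·4 = 30 - (-40) = 70
k: (-10)·(-9) - 14·10 = 90 - 140 = -50
d × e = (83, 70, -50)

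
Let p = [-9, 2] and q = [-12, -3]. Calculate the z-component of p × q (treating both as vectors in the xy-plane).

51

(-9)·(-3) - 2·(-12) = 27 - (-24) = 51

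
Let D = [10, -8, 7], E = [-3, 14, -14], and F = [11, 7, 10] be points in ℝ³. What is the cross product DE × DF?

DE = (-13, 22, -21)
DF = (1, 15, 3)
i: 22·3 - (-21)·15 = 66 - (-315) = 381
j: (-21)·1 - (-13)·3 = -21 - (-39) = 18
k: (-13)·15 - 22·1 = -195 - 22 = -217
DE × DF = (381, 18, -217)

(381, 18, -217)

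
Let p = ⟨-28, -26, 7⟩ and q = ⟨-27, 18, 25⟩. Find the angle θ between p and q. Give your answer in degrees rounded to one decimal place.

p · q = (-28)·(-27) + (-26)·18 + 7·25 = 756 - 468 + 175 = 463
|p|² = 784 + 676 + 49 = 1509,  |p| = √1509 ≈ 38.845849
|q|² = 729 + 324 + 625 = 1678,  |q| = √1678 ≈ 40.963398
cos θ = 463 / (38.845849 · 40.963398) ≈ 0.29096
θ = arccos(0.29096) ≈ 73.1°

73.1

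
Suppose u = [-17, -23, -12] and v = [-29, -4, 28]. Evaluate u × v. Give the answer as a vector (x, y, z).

i: (-23)·28 - (-12)·(-4) = -644 - 48 = -692
j: (-12)·(-29) - (-17)·28 = 348 - (-476) = 824
k: (-17)·(-4) - (-23)·(-29) = 68 - 667 = -599
u × v = (-692, 824, -599)

(-692, 824, -599)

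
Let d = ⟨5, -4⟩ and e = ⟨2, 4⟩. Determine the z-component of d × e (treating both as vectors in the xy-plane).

5·4 - (-4)·2 = 20 - (-8) = 28

28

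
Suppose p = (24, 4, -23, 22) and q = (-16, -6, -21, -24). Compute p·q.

p · q = 24·(-16) + 4·(-6) + (-23)·(-21) + 22·(-24) = -384 - 24 + 483 - 528 = -453

-453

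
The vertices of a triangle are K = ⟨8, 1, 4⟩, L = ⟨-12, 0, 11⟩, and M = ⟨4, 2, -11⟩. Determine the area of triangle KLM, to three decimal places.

KL = (-20, -1, 7),  KM = (-4, 1, -15)
i: (-1)·(-15) - 7·1 = 15 - 7 = 8
j: 7·(-4) - (-20)·(-15) = -28 - 300 = -328
k: (-20)·1 - (-1)·(-4) = -20 - 4 = -24
KL × KM = (8, -328, -24)
|KL × KM| = √108224 ≈ 328.9742
area = ½ · 328.9742 ≈ 164.487

164.487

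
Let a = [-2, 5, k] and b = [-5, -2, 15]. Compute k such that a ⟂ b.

0

a · b = (-2)·(-5) + 5·(-2) + k·15 = 0 + 15k
Set equal to 0: 15k = 0, so k = 0.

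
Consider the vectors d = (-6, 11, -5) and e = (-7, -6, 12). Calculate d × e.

i: 11·12 - (-5)·(-6) = 132 - 30 = 102
j: (-5)·(-7) - (-6)·12 = 35 - (-72) = 107
k: (-6)·(-6) - 11·(-7) = 36 - (-77) = 113
d × e = (102, 107, 113)

(102, 107, 113)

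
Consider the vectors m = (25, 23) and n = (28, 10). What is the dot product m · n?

930

m · n = 25·28 + 23·10 = 700 + 230 = 930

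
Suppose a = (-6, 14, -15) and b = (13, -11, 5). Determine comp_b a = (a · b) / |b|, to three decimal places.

-17.297

a · b = (-6)·13 + 14·(-11) + (-15)·5 = -78 - 154 - 75 = -307
|b| = √(169 + 121 + 25) = √315 ≈ 17.7482
comp_b a = -307 / √315 ≈ -17.297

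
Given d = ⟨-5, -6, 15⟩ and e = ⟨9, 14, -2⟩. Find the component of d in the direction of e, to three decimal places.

d · e = (-5)·9 + (-6)·14 + 15·(-2) = -45 - 84 - 30 = -159
|e| = √(81 + 196 + 4) = √281 ≈ 16.7631
comp_e d = -159 / √281 ≈ -9.485

-9.485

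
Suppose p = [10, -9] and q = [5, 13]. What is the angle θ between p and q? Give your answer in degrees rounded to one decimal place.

p · q = 10·5 + (-9)·13 = 50 - 117 = -67
|p|² = 100 + 81 = 181,  |p| = √181 ≈ 13.453624
|q|² = 25 + 169 = 194,  |q| = √194 ≈ 13.928388
cos θ = -67 / (13.453624 · 13.928388) ≈ -0.35755
θ = arccos(-0.35755) ≈ 110.9°

110.9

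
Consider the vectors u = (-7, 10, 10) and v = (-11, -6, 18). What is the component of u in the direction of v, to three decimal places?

u · v = (-7)·(-11) + 10·(-6) + 10·18 = 77 - 60 + 180 = 197
|v| = √(121 + 36 + 324) = √481 ≈ 21.9317
comp_v u = 197 / √481 ≈ 8.982

8.982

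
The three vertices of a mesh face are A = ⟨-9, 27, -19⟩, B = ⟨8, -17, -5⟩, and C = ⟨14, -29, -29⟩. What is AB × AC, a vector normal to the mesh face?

AB = (17, -44, 14)
AC = (23, -56, -10)
i: (-44)·(-10) - 14·(-56) = 440 - (-784) = 1224
j: 14·23 - 17·(-10) = 322 - (-170) = 492
k: 17·(-56) - (-44)·23 = -952 - (-1012) = 60
AB × AC = (1224, 492, 60)

(1224, 492, 60)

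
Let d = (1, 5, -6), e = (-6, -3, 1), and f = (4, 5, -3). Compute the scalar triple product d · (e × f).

e × f:
i: (-3)·(-3) - 1·5 = 9 - 5 = 4
j: 1·4 - (-6)·(-3) = 4 - 18 = -14
k: (-6)·5 - (-3)·4 = -30 - (-12) = -18
e × f = (4, -14, -18)
d · (e × f) = 1·4 + 5·(-14) + (-6)·(-18) = 4 - 70 + 108 = 42

42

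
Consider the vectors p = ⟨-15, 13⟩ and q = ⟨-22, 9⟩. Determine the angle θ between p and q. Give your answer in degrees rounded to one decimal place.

p · q = (-15)·(-22) + 13·9 = 330 + 117 = 447
|p|² = 225 + 169 = 394,  |p| = √394 ≈ 19.849433
|q|² = 484 + 81 = 565,  |q| = √565 ≈ 23.769729
cos θ = 447 / (19.849433 · 23.769729) ≈ 0.94740
θ = arccos(0.94740) ≈ 18.7°

18.7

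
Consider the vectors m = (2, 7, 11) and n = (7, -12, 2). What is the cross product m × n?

i: 7·2 - 11·(-12) = 14 - (-132) = 146
j: 11·7 - 2·2 = 77 - 4 = 73
k: 2·(-12) - 7·7 = -24 - 49 = -73
m × n = (146, 73, -73)

(146, 73, -73)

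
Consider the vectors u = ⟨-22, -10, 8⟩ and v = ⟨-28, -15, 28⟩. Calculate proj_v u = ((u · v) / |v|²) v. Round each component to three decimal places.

u · v = (-22)·(-28) + (-10)·(-15) + 8·28 = 616 + 150 + 224 = 990
|v|² = 784 + 225 + 784 = 1793
proj_v u = (990/1793) · (-28, -15, 28) ≈ (-15.460, -8.282, 15.460)

(-15.460, -8.282, 15.460)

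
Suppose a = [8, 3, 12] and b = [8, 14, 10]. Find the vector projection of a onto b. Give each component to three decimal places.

a · b = 8·8 + 3·14 + 12·10 = 64 + 42 + 120 = 226
|b|² = 64 + 196 + 100 = 360
proj_b a = (226/360) · (8, 14, 10) ≈ (5.022, 8.789, 6.278)

(5.022, 8.789, 6.278)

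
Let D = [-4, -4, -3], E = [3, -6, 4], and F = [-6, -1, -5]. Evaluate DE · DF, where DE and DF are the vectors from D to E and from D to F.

-34

DE = E − D = (7, -2, 7)
DF = F − D = (-2, 3, -2)
DE · DF = 7·(-2) + (-2)·3 + 7·(-2) = -14 - 6 - 14 = -34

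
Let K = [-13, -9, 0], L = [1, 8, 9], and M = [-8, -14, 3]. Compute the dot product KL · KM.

12

KL = L − K = (14, 17, 9)
KM = M − K = (5, -5, 3)
KL · KM = 14·5 + 17·(-5) + 9·3 = 70 - 85 + 27 = 12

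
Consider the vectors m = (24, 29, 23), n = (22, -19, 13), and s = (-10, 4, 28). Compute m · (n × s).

n × s:
i: (-19)·28 - 13·4 = -532 - 52 = -584
j: 13·(-10) - 22·28 = -130 - 616 = -746
k: 22·4 - (-19)·(-10) = 88 - 190 = -102
n × s = (-584, -746, -102)
m · (n × s) = 24·(-584) + 29·(-746) + 23·(-102) = -14016 - 21634 - 2346 = -37996

-37996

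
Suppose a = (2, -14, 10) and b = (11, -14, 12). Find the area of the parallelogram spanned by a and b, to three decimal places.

155.100

i: (-14)·12 - 10·(-14) = -168 - (-140) = -28
j: 10·11 - 2·12 = 110 - 24 = 86
k: 2·(-14) - (-14)·11 = -28 - (-154) = 126
a × b = (-28, 86, 126)
|a × b| = √((-28)² + 86² + 126²) = √24056 ≈ 155.1000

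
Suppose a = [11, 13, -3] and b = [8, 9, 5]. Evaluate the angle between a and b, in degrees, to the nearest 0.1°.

a · b = 11·8 + 13·9 + (-3)·5 = 88 + 117 - 15 = 190
|a|² = 121 + 169 + 9 = 299,  |a| = √299 ≈ 17.291616
|b|² = 64 + 81 + 25 = 170,  |b| = √170 ≈ 13.038405
cos θ = 190 / (17.291616 · 13.038405) ≈ 0.84274
θ = arccos(0.84274) ≈ 32.6°

32.6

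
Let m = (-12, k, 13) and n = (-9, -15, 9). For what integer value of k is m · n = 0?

15

m · n = (-12)·(-9) + k·(-15) + 13·9 = 225 - 15k
Set equal to 0: -15k = -225, so k = 15.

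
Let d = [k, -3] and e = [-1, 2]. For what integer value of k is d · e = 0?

-6

d · e = k·(-1) + (-3)·2 = -6 - 1k
Set equal to 0: -1k = 6, so k = -6.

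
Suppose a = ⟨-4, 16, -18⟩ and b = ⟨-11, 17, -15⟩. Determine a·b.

586

a · b = (-4)·(-11) + 16·17 + (-18)·(-15) = 44 + 272 + 270 = 586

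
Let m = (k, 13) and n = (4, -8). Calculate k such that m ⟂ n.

26

m · n = k·4 + 13·(-8) = -104 + 4k
Set equal to 0: 4k = 104, so k = 26.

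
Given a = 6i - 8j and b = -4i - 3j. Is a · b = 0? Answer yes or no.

yes

a · b = 6·(-4) + (-8)·(-3) = -24 + 24 = 0
Zero, so the vectors are orthogonal.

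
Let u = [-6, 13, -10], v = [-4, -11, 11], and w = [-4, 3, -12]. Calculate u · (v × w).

v × w:
i: (-11)·(-12) - 11·3 = 132 - 33 = 99
j: 11·(-4) - (-4)·(-12) = -44 - 48 = -92
k: (-4)·3 - (-11)·(-4) = -12 - 44 = -56
v × w = (99, -92, -56)
u · (v × w) = (-6)·99 + 13·(-92) + (-10)·(-56) = -594 - 1196 + 560 = -1230

-1230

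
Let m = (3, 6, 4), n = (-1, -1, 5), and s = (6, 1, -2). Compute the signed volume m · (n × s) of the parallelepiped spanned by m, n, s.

179

n × s:
i: (-1)·(-2) - 5·1 = 2 - 5 = -3
j: 5·6 - (-1)·(-2) = 30 - 2 = 28
k: (-1)·1 - (-1)·6 = -1 - (-6) = 5
n × s = (-3, 28, 5)
m · (n × s) = 3·(-3) + 6·28 + 4·5 = -9 + 168 + 20 = 179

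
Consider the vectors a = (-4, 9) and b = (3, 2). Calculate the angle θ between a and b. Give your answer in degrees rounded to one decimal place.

80.3

a · b = (-4)·3 + 9·2 = -12 + 18 = 6
|a|² = 16 + 81 = 97,  |a| = √97 ≈ 9.848858
|b|² = 9 + 4 = 13,  |b| = √13 ≈ 3.605551
cos θ = 6 / (9.848858 · 3.605551) ≈ 0.16896
θ = arccos(0.16896) ≈ 80.3°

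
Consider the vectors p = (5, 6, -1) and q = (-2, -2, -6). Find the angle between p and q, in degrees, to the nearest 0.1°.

p · q = 5·(-2) + 6·(-2) + (-1)·(-6) = -10 - 12 + 6 = -16
|p|² = 25 + 36 + 1 = 62,  |p| = √62 ≈ 7.874008
|q|² = 4 + 4 + 36 = 44,  |q| = √44 ≈ 6.633250
cos θ = -16 / (7.874008 · 6.633250) ≈ -0.30634
θ = arccos(-0.30634) ≈ 107.8°

107.8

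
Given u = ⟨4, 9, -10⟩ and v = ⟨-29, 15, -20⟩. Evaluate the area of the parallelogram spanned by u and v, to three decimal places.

490.756

i: 9·(-20) - (-10)·15 = -180 - (-150) = -30
j: (-10)·(-29) - 4·(-20) = 290 - (-80) = 370
k: 4·15 - 9·(-29) = 60 - (-261) = 321
u × v = (-30, 370, 321)
|u × v| = √((-30)² + 370² + 321²) = √240841 ≈ 490.7555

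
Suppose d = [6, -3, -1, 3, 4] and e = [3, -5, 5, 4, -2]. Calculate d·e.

32

d · e = 6·3 + (-3)·(-5) + (-1)·5 + 3·4 + 4·(-2) = 18 + 15 - 5 + 12 - 8 = 32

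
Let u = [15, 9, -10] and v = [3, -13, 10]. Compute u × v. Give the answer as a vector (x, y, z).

(-40, -180, -222)

i: 9·10 - (-10)·(-13) = 90 - 130 = -40
j: (-10)·3 - 15·10 = -30 - 150 = -180
k: 15·(-13) - 9·3 = -195 - 27 = -222
u × v = (-40, -180, -222)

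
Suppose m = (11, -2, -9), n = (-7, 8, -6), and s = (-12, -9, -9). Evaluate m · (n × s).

-2835

n × s:
i: 8·(-9) - (-6)·(-9) = -72 - 54 = -126
j: (-6)·(-12) - (-7)·(-9) = 72 - 63 = 9
k: (-7)·(-9) - 8·(-12) = 63 - (-96) = 159
n × s = (-126, 9, 159)
m · (n × s) = 11·(-126) + (-2)·9 + (-9)·159 = -1386 - 18 - 1431 = -2835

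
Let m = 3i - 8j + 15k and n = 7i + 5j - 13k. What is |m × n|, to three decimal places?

i: (-8)·(-13) - 15·5 = 104 - 75 = 29
j: 15·7 - 3·(-13) = 105 - (-39) = 144
k: 3·5 - (-8)·7 = 15 - (-56) = 71
m × n = (29, 144, 71)
|m × n| = √(29² + 144² + 71²) = √26618 ≈ 163.1502

163.150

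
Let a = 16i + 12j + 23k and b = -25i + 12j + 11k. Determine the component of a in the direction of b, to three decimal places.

a · b = 16·(-25) + 12·12 + 23·11 = -400 + 144 + 253 = -3
|b| = √(625 + 144 + 121) = √890 ≈ 29.8329
comp_b a = -3 / √890 ≈ -0.101

-0.101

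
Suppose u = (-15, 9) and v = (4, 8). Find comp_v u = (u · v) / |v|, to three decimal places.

1.342

u · v = (-15)·4 + 9·8 = -60 + 72 = 12
|v| = √(16 + 64) = √80 ≈ 8.9443
comp_v u = 12 / √80 ≈ 1.342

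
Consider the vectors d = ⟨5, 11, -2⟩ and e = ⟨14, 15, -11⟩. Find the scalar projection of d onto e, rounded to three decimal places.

11.039

d · e = 5·14 + 11·15 + (-2)·(-11) = 70 + 165 + 22 = 257
|e| = √(196 + 225 + 121) = √542 ≈ 23.2809
comp_e d = 257 / √542 ≈ 11.039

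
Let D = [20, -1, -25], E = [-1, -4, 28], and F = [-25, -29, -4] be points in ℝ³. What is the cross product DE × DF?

DE = (-21, -3, 53)
DF = (-45, -28, 21)
i: (-3)·21 - 53·(-28) = -63 - (-1484) = 1421
j: 53·(-45) - (-21)·21 = -2385 - (-441) = -1944
k: (-21)·(-28) - (-3)·(-45) = 588 - 135 = 453
DE × DF = (1421, -1944, 453)

(1421, -1944, 453)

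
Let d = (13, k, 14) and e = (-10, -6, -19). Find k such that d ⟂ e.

-66

d · e = 13·(-10) + k·(-6) + 14·(-19) = -396 - 6k
Set equal to 0: -6k = 396, so k = -66.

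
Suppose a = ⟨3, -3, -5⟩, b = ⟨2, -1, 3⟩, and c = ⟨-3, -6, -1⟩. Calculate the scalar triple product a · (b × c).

153

b × c:
i: (-1)·(-1) - 3·(-6) = 1 - (-18) = 19
j: 3·(-3) - 2·(-1) = -9 - (-2) = -7
k: 2·(-6) - (-1)·(-3) = -12 - 3 = -15
b × c = (19, -7, -15)
a · (b × c) = 3·19 + (-3)·(-7) + (-5)·(-15) = 57 + 21 + 75 = 153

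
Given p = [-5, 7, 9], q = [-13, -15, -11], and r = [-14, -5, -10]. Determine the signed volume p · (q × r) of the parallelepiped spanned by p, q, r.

-1612

q × r:
i: (-15)·(-10) - (-11)·(-5) = 150 - 55 = 95
j: (-11)·(-14) - (-13)·(-10) = 154 - 130 = 24
k: (-13)·(-5) - (-15)·(-14) = 65 - 210 = -145
q × r = (95, 24, -145)
p · (q × r) = (-5)·95 + 7·24 + 9·(-145) = -475 + 168 - 1305 = -1612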